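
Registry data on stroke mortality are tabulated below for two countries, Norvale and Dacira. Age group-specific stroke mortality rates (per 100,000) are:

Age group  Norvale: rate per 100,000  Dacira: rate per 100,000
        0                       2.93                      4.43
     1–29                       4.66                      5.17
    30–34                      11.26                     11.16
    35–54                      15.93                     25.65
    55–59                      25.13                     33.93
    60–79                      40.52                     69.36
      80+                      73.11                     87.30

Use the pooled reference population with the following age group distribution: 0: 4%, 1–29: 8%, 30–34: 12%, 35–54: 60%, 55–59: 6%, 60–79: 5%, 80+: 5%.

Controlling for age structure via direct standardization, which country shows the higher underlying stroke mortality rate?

Dacira

Standard weights: 0.04, 0.08, 0.12, 0.60, 0.06, 0.05, 0.05.
Norvale: 0.0400×2.93 + 0.0800×4.66 + 0.1200×11.26 + 0.6000×15.93 + 0.0600×25.13 + 0.0500×40.52 + 0.0500×73.11 = 18.5885 per 100,000.
Dacira: 0.0400×4.43 + 0.0800×5.17 + 0.1200×11.16 + 0.6000×25.65 + 0.0600×33.93 + 0.0500×69.36 + 0.0500×87.30 = 27.1888 per 100,000.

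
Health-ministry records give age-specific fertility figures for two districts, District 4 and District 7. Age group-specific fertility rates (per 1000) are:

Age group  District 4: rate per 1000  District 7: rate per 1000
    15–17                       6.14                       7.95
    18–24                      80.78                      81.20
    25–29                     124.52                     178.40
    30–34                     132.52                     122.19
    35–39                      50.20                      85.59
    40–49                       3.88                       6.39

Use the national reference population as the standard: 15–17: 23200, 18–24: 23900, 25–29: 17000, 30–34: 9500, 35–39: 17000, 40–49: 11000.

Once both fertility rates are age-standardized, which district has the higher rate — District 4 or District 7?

Standard total = 101600; weights = 0.2283, 0.2352, 0.1673, 0.0935, 0.1673, 0.1083.
District 4: 0.2283×6.14 + 0.2352×80.78 + 0.1673×124.52 + 0.0935×132.52 + 0.1673×50.20 + 0.1083×3.88 = 62.4503 per 1000.
District 7: 0.2283×7.95 + 0.2352×81.20 + 0.1673×178.40 + 0.0935×122.19 + 0.1673×85.59 + 0.1083×6.39 = 77.2052 per 1000.

District 7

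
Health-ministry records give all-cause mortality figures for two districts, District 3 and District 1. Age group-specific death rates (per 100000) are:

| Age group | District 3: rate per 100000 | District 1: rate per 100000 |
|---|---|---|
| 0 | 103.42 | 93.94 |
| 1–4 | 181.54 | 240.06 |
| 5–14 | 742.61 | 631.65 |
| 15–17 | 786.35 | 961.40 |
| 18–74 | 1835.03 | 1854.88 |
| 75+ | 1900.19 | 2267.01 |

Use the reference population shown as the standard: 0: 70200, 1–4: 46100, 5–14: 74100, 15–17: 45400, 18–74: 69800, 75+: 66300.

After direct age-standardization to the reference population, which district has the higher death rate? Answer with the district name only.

Standard total = 371900; weights = 0.1888, 0.1240, 0.1992, 0.1221, 0.1877, 0.1783.
District 3: 0.1888×103.42 + 0.1240×181.54 + 0.1992×742.61 + 0.1221×786.35 + 0.1877×1835.03 + 0.1783×1900.19 = 969.1435 per 100000.
District 1: 0.1888×93.94 + 0.1240×240.06 + 0.1992×631.65 + 0.1221×961.40 + 0.1877×1854.88 + 0.1783×2267.01 = 1042.9889 per 100000.

District 1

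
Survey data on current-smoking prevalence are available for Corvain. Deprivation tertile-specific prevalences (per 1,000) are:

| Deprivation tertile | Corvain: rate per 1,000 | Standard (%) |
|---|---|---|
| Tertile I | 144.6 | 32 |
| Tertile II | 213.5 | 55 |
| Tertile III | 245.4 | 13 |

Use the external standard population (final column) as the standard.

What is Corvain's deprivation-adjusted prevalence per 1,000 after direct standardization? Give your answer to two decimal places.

Standard weights: 0.32, 0.55, 0.13.
Standardized rate: 0.3200×144.6 + 0.5500×213.5 + 0.1300×245.4 = 195.5990 per 1,000.

195.60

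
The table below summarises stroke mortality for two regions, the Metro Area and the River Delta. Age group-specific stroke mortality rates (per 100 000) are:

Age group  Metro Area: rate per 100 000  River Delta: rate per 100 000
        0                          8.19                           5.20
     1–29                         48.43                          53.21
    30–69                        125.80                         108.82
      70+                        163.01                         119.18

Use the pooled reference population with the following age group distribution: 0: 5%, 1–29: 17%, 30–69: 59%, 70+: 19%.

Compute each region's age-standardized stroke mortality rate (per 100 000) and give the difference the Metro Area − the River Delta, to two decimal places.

17.68

Standard weights: 0.05, 0.17, 0.59, 0.19.
The Metro Area: 0.0500×8.19 + 0.1700×48.43 + 0.5900×125.80 + 0.1900×163.01 = 113.8365 per 100 000.
The River Delta: 0.0500×5.20 + 0.1700×53.21 + 0.5900×108.82 + 0.1900×119.18 = 96.1537 per 100 000.
Difference = 113.8365 − 96.1537 = 17.6828.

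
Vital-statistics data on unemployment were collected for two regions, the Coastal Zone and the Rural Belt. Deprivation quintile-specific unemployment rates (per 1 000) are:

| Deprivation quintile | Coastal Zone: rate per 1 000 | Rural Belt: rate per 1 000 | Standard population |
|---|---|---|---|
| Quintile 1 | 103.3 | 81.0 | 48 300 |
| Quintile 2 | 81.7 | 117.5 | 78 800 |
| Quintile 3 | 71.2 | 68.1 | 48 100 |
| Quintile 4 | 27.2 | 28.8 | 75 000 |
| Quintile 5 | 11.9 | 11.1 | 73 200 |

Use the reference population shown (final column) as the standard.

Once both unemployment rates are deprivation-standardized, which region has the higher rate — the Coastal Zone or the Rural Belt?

Standard total = 323 400; weights = 0.1494, 0.2437, 0.1487, 0.2319, 0.2263.
The Coastal Zone: 0.1494×103.3 + 0.2437×81.7 + 0.1487×71.2 + 0.2319×27.2 + 0.2263×11.9 = 54.9263 per 1 000.
The Rural Belt: 0.1494×81.0 + 0.2437×117.5 + 0.1487×68.1 + 0.2319×28.8 + 0.2263×11.1 = 60.0477 per 1 000.

Rural Belt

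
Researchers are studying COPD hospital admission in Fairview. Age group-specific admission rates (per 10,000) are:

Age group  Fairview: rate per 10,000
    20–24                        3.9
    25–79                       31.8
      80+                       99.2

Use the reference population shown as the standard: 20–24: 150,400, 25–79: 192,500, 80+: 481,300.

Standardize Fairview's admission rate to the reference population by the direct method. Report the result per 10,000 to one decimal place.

66.1

Standard total = 824,200; weights = 0.1825, 0.2336, 0.5840.
Standardized rate: 0.1825×3.9 + 0.2336×31.8 + 0.5840×99.2 = 66.0677 per 10,000.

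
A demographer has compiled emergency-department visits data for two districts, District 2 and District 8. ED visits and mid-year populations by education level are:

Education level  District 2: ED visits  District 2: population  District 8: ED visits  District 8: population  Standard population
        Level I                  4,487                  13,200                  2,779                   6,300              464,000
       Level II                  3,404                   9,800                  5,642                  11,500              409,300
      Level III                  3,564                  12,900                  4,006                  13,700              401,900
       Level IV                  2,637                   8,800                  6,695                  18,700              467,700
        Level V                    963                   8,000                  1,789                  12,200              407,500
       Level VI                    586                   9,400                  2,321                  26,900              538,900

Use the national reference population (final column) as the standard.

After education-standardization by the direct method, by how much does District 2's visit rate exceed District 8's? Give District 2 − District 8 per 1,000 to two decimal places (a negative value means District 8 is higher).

Education-specific rates per 1,000 for District 2: 339.924, 347.347, 276.279, 299.659, 120.375, 62.340.
For District 8: 441.111, 490.609, 292.409, 358.021, 146.639, 86.283.
Standard total = 2,689,300; weights = 0.1725, 0.1522, 0.1494, 0.1739, 0.1515, 0.2004.
District 2: 0.1725×339.924 + 0.1522×347.347 + 0.1494×276.279 + 0.1739×299.659 + 0.1515×120.375 + 0.2004×62.340 = 235.6484 per 1,000.
District 8: 0.1725×441.111 + 0.1522×490.609 + 0.1494×292.409 + 0.1739×358.021 + 0.1515×146.639 + 0.2004×86.283 = 296.2483 per 1,000.
Difference = 235.6484 − 296.2483 = -60.5999.

-60.60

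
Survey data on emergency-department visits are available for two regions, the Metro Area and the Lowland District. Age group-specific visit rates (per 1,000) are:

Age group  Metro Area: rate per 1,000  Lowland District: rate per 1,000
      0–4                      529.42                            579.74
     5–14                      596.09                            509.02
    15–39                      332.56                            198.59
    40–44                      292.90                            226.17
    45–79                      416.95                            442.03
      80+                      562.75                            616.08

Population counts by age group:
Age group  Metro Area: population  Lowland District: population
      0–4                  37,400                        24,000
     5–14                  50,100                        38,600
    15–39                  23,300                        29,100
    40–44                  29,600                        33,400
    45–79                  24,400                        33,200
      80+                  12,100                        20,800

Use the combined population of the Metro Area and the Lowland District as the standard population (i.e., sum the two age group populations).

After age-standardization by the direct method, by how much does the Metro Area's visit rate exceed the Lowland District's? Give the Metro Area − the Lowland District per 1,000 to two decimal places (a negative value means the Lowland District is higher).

Combined standard total = 356,000; weights = 0.1725, 0.2492, 0.1472, 0.1770, 0.1618, 0.0924.
The Metro Area: 0.1725×529.42 + 0.2492×596.09 + 0.1472×332.56 + 0.1770×292.90 + 0.1618×416.95 + 0.0924×562.75 = 460.0821 per 1,000.
The Lowland District: 0.1725×579.74 + 0.2492×509.02 + 0.1472×198.59 + 0.1770×226.17 + 0.1618×442.03 + 0.0924×616.08 = 424.5250 per 1,000.
Difference = 460.0821 − 424.5250 = 35.5571.

35.56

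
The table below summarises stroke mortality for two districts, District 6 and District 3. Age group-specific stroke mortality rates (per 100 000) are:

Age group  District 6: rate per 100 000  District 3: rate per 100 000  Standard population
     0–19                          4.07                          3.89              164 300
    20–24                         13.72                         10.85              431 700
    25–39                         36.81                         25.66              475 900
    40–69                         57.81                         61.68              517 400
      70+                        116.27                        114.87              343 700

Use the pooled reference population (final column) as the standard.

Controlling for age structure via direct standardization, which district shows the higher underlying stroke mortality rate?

Standard total = 1 933 000; weights = 0.0850, 0.2233, 0.2462, 0.2677, 0.1778.
District 6: 0.0850×4.07 + 0.2233×13.72 + 0.2462×36.81 + 0.2677×57.81 + 0.1778×116.27 = 48.6200 per 100 000.
District 3: 0.0850×3.89 + 0.2233×10.85 + 0.2462×25.66 + 0.2677×61.68 + 0.1778×114.87 = 46.0055 per 100 000.

District 6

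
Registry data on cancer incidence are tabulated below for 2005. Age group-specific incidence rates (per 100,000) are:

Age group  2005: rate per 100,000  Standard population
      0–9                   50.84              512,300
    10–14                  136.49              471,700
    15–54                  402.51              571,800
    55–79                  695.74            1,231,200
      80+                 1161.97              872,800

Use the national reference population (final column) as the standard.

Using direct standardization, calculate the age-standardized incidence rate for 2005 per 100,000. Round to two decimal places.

Standard total = 3,659,800; weights = 0.1400, 0.1289, 0.1562, 0.3364, 0.2385.
Standardized rate: 0.1400×50.84 + 0.1289×136.49 + 0.1562×402.51 + 0.3364×695.74 + 0.2385×1161.97 = 598.7610 per 100,000.

598.76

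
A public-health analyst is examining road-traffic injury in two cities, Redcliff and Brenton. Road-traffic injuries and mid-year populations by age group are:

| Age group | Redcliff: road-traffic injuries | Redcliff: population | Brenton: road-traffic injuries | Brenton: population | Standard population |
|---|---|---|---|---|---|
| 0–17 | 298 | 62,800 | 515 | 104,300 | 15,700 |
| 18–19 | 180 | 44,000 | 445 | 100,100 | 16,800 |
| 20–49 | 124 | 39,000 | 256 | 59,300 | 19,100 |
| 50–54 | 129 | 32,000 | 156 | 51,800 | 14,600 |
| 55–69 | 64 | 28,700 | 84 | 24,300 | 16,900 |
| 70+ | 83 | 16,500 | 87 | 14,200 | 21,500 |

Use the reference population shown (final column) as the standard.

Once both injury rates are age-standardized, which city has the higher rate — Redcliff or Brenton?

Brenton

Age-specific rates per 100,000 for Redcliff: 474.52, 409.09, 317.95, 403.12, 223.00, 503.03.
For Brenton: 493.77, 444.56, 431.70, 301.16, 345.68, 612.68.
Standard total = 104,600; weights = 0.1501, 0.1606, 0.1826, 0.1396, 0.1616, 0.2055.
Redcliff: 0.1501×474.52 + 0.1606×409.09 + 0.1826×317.95 + 0.1396×403.12 + 0.1616×223.00 + 0.2055×503.03 = 390.6784 per 100,000.
Brenton: 0.1501×493.77 + 0.1606×444.56 + 0.1826×431.70 + 0.1396×301.16 + 0.1616×345.68 + 0.2055×612.68 = 448.1610 per 100,000.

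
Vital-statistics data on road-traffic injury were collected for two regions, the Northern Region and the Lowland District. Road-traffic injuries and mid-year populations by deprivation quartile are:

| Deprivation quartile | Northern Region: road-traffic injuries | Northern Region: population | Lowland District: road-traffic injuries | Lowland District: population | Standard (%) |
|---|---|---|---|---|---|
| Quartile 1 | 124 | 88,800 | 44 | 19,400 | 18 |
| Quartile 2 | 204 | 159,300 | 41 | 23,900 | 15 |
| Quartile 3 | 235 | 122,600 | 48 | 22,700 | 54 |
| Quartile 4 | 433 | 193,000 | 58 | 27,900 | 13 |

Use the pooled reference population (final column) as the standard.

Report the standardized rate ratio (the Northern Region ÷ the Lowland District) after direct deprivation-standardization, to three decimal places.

0.852

Deprivation-specific rates per 100,000 for the Northern Region: 139.64, 128.06, 191.68, 224.35.
For the Lowland District: 226.80, 171.55, 211.45, 207.89.
Standard weights: 0.18, 0.15, 0.54, 0.13.
The Northern Region: 0.1800×139.64 + 0.1500×128.06 + 0.5400×191.68 + 0.1300×224.35 = 177.0173 per 100,000.
The Lowland District: 0.1800×226.80 + 0.1500×171.55 + 0.5400×211.45 + 0.1300×207.89 = 207.7671 per 100,000.
Ratio = 177.0173 ÷ 207.7671 = 0.85200.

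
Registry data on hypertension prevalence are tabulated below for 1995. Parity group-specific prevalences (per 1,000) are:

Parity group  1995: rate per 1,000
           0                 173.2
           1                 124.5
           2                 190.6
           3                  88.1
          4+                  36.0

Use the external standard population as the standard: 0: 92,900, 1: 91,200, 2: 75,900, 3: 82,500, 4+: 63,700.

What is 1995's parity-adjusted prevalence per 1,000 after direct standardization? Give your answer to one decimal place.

Standard total = 406,200; weights = 0.2287, 0.2245, 0.1869, 0.2031, 0.1568.
Standardized rate: 0.2287×173.2 + 0.2245×124.5 + 0.1869×190.6 + 0.2031×88.1 + 0.1568×36.0 = 126.7176 per 1,000.

126.7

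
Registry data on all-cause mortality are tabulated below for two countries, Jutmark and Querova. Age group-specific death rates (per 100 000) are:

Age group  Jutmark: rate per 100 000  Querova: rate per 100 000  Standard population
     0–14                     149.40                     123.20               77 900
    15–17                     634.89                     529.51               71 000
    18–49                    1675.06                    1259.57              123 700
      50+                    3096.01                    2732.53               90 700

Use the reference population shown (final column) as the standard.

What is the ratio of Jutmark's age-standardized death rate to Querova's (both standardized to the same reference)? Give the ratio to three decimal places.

Standard total = 363 300; weights = 0.2144, 0.1954, 0.3405, 0.2497.
Jutmark: 0.2144×149.40 + 0.1954×634.89 + 0.3405×1675.06 + 0.2497×3096.01 = 1499.3903 per 100 000.
Querova: 0.2144×123.20 + 0.1954×529.51 + 0.3405×1259.57 + 0.2497×2732.53 = 1240.9628 per 100 000.
Ratio = 1499.3903 ÷ 1240.9628 = 1.20825.

1.208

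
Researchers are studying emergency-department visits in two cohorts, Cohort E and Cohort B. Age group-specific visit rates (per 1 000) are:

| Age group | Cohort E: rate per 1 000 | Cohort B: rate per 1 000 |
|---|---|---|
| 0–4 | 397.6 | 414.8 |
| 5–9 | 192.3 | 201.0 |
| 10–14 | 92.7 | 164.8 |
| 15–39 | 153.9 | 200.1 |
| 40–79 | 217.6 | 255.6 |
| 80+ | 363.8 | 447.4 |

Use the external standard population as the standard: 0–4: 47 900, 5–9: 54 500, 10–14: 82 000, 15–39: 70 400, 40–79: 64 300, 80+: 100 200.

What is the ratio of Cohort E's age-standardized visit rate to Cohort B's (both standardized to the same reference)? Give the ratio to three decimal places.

0.822

Standard total = 419 300; weights = 0.1142, 0.1300, 0.1956, 0.1679, 0.1534, 0.2390.
Cohort E: 0.1142×397.6 + 0.1300×192.3 + 0.1956×92.7 + 0.1679×153.9 + 0.1534×217.6 + 0.2390×363.8 = 234.6907 per 1 000.
Cohort B: 0.1142×414.8 + 0.1300×201.0 + 0.1956×164.8 + 0.1679×200.1 + 0.1534×255.6 + 0.2390×447.4 = 285.4487 per 1 000.
Ratio = 234.6907 ÷ 285.4487 = 0.82218.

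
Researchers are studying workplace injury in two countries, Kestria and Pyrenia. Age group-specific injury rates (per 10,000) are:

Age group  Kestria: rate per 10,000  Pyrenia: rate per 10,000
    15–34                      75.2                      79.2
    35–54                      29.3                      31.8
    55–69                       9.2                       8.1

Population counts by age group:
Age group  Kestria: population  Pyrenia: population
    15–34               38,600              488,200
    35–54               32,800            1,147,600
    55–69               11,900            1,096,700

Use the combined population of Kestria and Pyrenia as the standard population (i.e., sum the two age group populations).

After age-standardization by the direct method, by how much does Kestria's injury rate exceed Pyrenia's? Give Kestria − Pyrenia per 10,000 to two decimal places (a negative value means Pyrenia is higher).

-1.36

Combined standard total = 2,815,800; weights = 0.1871, 0.4192, 0.3937.
Kestria: 0.1871×75.2 + 0.4192×29.3 + 0.3937×9.2 = 29.9738 per 10,000.
Pyrenia: 0.1871×79.2 + 0.4192×31.8 + 0.3937×8.1 = 31.3371 per 10,000.
Difference = 29.9738 − 31.3371 = -1.3633.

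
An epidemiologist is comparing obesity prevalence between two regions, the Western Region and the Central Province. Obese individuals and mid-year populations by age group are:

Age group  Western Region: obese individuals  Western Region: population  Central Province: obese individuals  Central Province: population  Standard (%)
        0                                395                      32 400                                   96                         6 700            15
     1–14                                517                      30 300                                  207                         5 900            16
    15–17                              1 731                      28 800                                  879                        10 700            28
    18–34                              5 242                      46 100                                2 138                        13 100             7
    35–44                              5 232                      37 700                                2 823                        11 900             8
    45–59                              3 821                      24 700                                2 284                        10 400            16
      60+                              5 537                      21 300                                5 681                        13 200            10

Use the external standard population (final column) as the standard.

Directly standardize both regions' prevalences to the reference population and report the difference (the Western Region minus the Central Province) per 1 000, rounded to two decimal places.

-48.15

Age-specific rates per 1 000 for the Western Region: 12.191, 17.063, 60.104, 113.709, 138.780, 154.696, 259.953.
For the Central Province: 14.328, 35.085, 82.150, 163.206, 237.227, 219.615, 430.379.
Standard weights: 0.15, 0.16, 0.28, 0.07, 0.08, 0.16, 0.10.
The Western Region: 0.1500×12.191 + 0.1600×17.063 + 0.2800×60.104 + 0.0700×113.709 + 0.0800×138.780 + 0.1600×154.696 + 0.1000×259.953 = 91.1967 per 1 000.
The Central Province: 0.1500×14.328 + 0.1600×35.085 + 0.2800×82.150 + 0.0700×163.206 + 0.0800×237.227 + 0.1600×219.615 + 0.1000×430.379 = 139.3436 per 1 000.
Difference = 91.1967 − 139.3436 = -48.1469.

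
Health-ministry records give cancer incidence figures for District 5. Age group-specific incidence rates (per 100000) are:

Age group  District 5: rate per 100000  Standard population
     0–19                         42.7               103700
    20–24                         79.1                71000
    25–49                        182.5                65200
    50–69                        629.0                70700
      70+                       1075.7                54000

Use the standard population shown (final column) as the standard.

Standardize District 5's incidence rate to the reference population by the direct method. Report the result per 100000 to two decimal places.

Standard total = 364600; weights = 0.2844, 0.1947, 0.1788, 0.1939, 0.1481.
Standardized rate: 0.2844×42.7 + 0.1947×79.1 + 0.1788×182.5 + 0.1939×629.0 + 0.1481×1075.7 = 341.4734 per 100000.

341.47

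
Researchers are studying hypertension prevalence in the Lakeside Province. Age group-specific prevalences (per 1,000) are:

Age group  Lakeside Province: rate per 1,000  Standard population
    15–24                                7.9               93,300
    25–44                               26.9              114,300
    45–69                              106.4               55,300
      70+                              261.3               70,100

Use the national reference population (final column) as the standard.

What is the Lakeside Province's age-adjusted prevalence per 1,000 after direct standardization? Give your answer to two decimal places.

84.12

Standard total = 333,000; weights = 0.2802, 0.3432, 0.1661, 0.2105.
Standardized rate: 0.2802×7.9 + 0.3432×26.9 + 0.1661×106.4 + 0.2105×261.3 = 84.1225 per 1,000.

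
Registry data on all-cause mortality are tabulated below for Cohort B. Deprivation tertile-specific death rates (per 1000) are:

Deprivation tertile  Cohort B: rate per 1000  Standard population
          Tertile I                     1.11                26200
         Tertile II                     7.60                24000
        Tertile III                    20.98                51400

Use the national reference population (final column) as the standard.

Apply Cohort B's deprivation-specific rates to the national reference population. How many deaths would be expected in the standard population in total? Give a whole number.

1290

Expected deaths = Σ (standard pop × deprivation-specific rate ÷ 1000)
= 26200×1.11/1000 + 24000×7.60/1000 + 51400×20.98/1000
= 29.08 + 182.40 + 1078.37 = 1289.85.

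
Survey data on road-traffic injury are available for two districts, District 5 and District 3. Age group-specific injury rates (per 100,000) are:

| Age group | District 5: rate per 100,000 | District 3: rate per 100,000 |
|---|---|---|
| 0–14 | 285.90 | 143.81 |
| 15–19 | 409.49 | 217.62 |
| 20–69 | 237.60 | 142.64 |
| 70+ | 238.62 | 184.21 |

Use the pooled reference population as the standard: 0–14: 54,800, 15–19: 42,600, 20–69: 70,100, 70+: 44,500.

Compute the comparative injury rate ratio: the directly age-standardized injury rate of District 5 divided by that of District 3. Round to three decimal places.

Standard total = 212,000; weights = 0.2585, 0.2009, 0.3307, 0.2099.
District 5: 0.2585×285.90 + 0.2009×409.49 + 0.3307×237.60 + 0.2099×238.62 = 284.8394 per 100,000.
District 3: 0.2585×143.81 + 0.2009×217.62 + 0.3307×142.64 + 0.2099×184.21 = 166.7349 per 100,000.
Ratio = 284.8394 ÷ 166.7349 = 1.70834.

1.708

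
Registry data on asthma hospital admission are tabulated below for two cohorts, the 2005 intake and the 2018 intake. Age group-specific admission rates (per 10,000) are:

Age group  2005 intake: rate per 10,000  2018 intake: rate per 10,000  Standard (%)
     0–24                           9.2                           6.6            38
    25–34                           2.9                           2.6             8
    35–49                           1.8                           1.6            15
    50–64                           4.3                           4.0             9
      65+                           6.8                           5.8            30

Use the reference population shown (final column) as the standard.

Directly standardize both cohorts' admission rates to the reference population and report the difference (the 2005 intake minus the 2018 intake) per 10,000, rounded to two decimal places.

1.37

Standard weights: 0.38, 0.08, 0.15, 0.09, 0.30.
The 2005 intake: 0.3800×9.2 + 0.0800×2.9 + 0.1500×1.8 + 0.0900×4.3 + 0.3000×6.8 = 6.4250 per 10,000.
The 2018 intake: 0.3800×6.6 + 0.0800×2.6 + 0.1500×1.6 + 0.0900×4.0 + 0.3000×5.8 = 5.0560 per 10,000.
Difference = 6.4250 − 5.0560 = 1.3690.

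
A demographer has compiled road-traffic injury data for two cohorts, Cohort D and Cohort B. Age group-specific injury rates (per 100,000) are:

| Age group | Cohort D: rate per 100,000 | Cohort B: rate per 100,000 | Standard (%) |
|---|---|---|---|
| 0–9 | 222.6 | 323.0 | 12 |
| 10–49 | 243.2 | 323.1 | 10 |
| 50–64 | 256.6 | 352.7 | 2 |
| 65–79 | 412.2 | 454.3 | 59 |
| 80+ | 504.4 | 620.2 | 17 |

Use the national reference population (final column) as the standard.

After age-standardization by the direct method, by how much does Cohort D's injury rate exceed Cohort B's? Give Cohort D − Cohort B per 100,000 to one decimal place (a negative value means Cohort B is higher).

-66.5

Standard weights: 0.12, 0.10, 0.02, 0.59, 0.17.
Cohort D: 0.1200×222.6 + 0.1000×243.2 + 0.0200×256.6 + 0.5900×412.2 + 0.1700×504.4 = 385.1100 per 100,000.
Cohort B: 0.1200×323.0 + 0.1000×323.1 + 0.0200×352.7 + 0.5900×454.3 + 0.1700×620.2 = 451.5950 per 100,000.
Difference = 385.1100 − 451.5950 = -66.4850.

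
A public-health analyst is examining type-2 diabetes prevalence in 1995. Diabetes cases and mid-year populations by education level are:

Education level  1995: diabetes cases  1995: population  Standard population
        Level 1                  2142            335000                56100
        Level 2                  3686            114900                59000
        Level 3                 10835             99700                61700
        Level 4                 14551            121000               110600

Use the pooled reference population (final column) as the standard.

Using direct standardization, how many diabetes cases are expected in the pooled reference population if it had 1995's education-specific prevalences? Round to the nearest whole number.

22257

Education-specific rates per 1000 for 1995: 6.394, 32.080, 108.676, 120.256.
Expected diabetes cases = Σ (standard pop × education-specific rate ÷ 1000)
= 56100×6.394/1000 + 59000×32.080/1000 + 61700×108.676/1000 + 110600×120.256/1000
= 358.71 + 1892.72 + 6705.31 + 13300.34 = 22257.08.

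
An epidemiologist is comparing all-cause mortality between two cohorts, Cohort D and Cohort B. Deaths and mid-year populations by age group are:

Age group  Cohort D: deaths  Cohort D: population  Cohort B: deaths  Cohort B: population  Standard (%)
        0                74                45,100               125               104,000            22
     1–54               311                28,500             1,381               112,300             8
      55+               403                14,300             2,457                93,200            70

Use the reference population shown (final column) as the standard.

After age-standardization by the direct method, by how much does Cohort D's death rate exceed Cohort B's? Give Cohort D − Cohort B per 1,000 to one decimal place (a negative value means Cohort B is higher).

1.3

Age-specific rates per 1,000 for Cohort D: 1.641, 10.912, 28.182.
For Cohort B: 1.202, 12.297, 26.363.
Standard weights: 0.22, 0.08, 0.70.
Cohort D: 0.2200×1.641 + 0.0800×10.912 + 0.7000×28.182 = 20.9612 per 1,000.
Cohort B: 0.2200×1.202 + 0.0800×12.297 + 0.7000×26.363 = 19.7021 per 1,000.
Difference = 20.9612 − 19.7021 = 1.2592.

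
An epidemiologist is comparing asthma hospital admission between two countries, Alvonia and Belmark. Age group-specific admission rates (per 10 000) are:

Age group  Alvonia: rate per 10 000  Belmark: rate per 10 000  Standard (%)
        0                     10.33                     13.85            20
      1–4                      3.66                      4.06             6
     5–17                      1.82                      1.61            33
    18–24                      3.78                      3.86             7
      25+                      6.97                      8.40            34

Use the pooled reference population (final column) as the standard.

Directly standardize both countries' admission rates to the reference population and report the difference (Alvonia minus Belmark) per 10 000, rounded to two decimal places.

Standard weights: 0.20, 0.06, 0.33, 0.07, 0.34.
Alvonia: 0.2000×10.33 + 0.0600×3.66 + 0.3300×1.82 + 0.0700×3.78 + 0.3400×6.97 = 5.5206 per 10 000.
Belmark: 0.2000×13.85 + 0.0600×4.06 + 0.3300×1.61 + 0.0700×3.86 + 0.3400×8.40 = 6.6711 per 10 000.
Difference = 5.5206 − 6.6711 = -1.1505.

-1.15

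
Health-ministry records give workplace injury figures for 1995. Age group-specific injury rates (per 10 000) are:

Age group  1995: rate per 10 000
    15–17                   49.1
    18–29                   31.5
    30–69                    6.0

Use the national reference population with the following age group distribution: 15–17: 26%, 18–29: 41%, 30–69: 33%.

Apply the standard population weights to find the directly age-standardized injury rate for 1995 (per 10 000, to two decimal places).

27.66

Standard weights: 0.26, 0.41, 0.33.
Standardized rate: 0.2600×49.1 + 0.4100×31.5 + 0.3300×6.0 = 27.6610 per 10 000.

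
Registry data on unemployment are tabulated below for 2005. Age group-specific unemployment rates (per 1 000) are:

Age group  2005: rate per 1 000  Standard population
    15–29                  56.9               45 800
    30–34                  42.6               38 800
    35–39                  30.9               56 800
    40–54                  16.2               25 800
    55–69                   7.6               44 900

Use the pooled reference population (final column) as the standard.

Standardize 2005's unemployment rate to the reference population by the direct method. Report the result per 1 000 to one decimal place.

Standard total = 212 100; weights = 0.2159, 0.1829, 0.2678, 0.1216, 0.2117.
Standardized rate: 0.2159×56.9 + 0.1829×42.6 + 0.2678×30.9 + 0.1216×16.2 + 0.2117×7.6 = 31.9341 per 1 000.

31.9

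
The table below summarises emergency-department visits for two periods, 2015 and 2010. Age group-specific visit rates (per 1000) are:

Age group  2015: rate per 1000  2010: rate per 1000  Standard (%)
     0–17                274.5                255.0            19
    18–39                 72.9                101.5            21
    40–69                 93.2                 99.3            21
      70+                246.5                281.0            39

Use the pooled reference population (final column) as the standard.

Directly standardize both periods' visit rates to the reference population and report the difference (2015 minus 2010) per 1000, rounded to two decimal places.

Standard weights: 0.19, 0.21, 0.21, 0.39.
2015: 0.1900×274.5 + 0.2100×72.9 + 0.2100×93.2 + 0.3900×246.5 = 183.1710 per 1000.
2010: 0.1900×255.0 + 0.2100×101.5 + 0.2100×99.3 + 0.3900×281.0 = 200.2080 per 1000.
Difference = 183.1710 − 200.2080 = -17.0370.

-17.04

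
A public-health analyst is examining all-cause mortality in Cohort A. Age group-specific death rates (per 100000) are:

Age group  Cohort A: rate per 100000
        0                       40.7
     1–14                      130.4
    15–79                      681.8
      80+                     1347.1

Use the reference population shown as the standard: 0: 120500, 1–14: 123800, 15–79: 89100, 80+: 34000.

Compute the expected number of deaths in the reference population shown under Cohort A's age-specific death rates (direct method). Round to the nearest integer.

Expected deaths = Σ (standard pop × age-specific rate ÷ 100000)
= 120500×40.7/100000 + 123800×130.4/100000 + 89100×681.8/100000 + 34000×1347.1/100000
= 49.04 + 161.44 + 607.48 + 458.01 = 1275.98.

1276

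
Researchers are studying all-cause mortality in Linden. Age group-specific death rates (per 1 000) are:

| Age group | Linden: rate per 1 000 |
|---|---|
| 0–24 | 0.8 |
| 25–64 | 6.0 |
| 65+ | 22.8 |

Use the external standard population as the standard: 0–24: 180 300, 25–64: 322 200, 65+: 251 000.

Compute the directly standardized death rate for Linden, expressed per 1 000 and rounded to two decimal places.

10.35

Standard total = 753 500; weights = 0.2393, 0.4276, 0.3331.
Standardized rate: 0.2393×0.8 + 0.4276×6.0 + 0.3331×22.8 = 10.3520 per 1 000.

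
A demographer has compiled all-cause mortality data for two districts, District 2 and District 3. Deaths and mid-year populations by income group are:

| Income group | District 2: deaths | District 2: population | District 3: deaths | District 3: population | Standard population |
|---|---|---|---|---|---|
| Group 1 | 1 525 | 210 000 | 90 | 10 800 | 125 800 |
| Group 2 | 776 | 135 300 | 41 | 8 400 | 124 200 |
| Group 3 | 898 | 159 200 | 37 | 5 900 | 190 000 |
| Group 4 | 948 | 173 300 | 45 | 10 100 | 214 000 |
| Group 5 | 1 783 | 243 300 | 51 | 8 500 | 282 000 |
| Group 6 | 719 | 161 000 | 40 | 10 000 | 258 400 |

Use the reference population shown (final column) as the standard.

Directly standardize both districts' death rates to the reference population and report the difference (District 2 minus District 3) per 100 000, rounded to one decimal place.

47.2

Income-specific rates per 100 000 for District 2: 726.19, 573.54, 564.07, 547.03, 732.84, 446.58.
For District 3: 833.33, 488.10, 627.12, 445.54, 600.00, 400.00.
Standard total = 1 194 400; weights = 0.1053, 0.1040, 0.1591, 0.1792, 0.2361, 0.2163.
District 2: 0.1053×726.19 + 0.1040×573.54 + 0.1591×564.07 + 0.1792×547.03 + 0.2361×732.84 + 0.2163×446.58 = 593.5064 per 100 000.
District 3: 0.1053×833.33 + 0.1040×488.10 + 0.1591×627.12 + 0.1792×445.54 + 0.2361×600.00 + 0.2163×400.00 = 546.3110 per 100 000.
Difference = 593.5064 − 546.3110 = 47.1954.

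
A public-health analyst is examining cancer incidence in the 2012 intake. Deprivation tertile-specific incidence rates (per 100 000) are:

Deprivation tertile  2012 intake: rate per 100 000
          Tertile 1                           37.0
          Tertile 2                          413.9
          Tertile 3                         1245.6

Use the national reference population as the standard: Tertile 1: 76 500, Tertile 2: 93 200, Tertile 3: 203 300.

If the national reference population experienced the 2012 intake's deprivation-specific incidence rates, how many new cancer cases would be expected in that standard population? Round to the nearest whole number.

Expected new cancer cases = Σ (standard pop × deprivation-specific rate ÷ 100 000)
= 76 500×37.0/100 000 + 93 200×413.9/100 000 + 203 300×1245.6/100 000
= 28.30 + 385.75 + 2532.30 = 2946.36.

2946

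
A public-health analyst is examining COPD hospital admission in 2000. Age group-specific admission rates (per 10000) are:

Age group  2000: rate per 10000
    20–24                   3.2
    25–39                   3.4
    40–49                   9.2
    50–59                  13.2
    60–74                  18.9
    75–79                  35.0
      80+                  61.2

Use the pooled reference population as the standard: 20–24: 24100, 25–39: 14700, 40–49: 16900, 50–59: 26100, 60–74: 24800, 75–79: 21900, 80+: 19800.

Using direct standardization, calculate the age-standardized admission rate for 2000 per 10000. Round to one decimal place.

Standard total = 148300; weights = 0.1625, 0.0991, 0.1140, 0.1760, 0.1672, 0.1477, 0.1335.
Standardized rate: 0.1625×3.2 + 0.0991×3.4 + 0.1140×9.2 + 0.1760×13.2 + 0.1672×18.9 + 0.1477×35.0 + 0.1335×61.2 = 20.7288 per 10000.

20.7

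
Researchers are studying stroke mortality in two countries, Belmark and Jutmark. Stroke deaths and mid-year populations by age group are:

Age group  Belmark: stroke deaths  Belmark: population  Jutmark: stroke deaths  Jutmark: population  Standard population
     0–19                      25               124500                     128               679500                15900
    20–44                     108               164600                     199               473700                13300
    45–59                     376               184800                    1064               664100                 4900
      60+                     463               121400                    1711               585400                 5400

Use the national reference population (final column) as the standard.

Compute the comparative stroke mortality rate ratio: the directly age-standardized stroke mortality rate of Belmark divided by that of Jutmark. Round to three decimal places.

1.319

Age-specific rates per 100000 for Belmark: 20.08, 65.61, 203.46, 381.38.
For Jutmark: 18.84, 42.01, 160.22, 292.28.
Standard total = 39500; weights = 0.4025, 0.3367, 0.1241, 0.1367.
Belmark: 0.4025×20.08 + 0.3367×65.61 + 0.1241×203.46 + 0.1367×381.38 = 107.5539 per 100000.
Jutmark: 0.4025×18.84 + 0.3367×42.01 + 0.1241×160.22 + 0.1367×292.28 = 81.5598 per 100000.
Ratio = 107.5539 ÷ 81.5598 = 1.31871.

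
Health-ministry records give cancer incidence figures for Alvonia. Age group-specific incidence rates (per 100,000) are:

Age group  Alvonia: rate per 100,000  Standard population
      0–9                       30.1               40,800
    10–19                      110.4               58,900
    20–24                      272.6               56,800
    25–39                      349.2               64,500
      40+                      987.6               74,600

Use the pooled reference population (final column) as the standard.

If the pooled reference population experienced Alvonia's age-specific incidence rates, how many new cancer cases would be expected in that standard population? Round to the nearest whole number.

Expected new cancer cases = Σ (standard pop × age-specific rate ÷ 100,000)
= 40,800×30.1/100,000 + 58,900×110.4/100,000 + 56,800×272.6/100,000 + 64,500×349.2/100,000 + 74,600×987.6/100,000
= 12.28 + 65.03 + 154.84 + 225.23 + 736.75 = 1194.13.

1194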